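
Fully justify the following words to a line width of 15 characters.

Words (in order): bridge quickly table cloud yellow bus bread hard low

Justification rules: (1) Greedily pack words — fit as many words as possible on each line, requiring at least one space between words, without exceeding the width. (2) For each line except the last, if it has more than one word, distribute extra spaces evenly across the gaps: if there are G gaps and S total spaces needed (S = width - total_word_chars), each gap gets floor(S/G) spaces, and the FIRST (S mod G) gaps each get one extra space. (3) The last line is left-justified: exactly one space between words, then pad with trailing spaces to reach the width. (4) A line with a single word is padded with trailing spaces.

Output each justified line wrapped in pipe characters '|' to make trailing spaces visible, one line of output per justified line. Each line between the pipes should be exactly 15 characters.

Line 1: ['bridge', 'quickly'] (min_width=14, slack=1)
Line 2: ['table', 'cloud'] (min_width=11, slack=4)
Line 3: ['yellow', 'bus'] (min_width=10, slack=5)
Line 4: ['bread', 'hard', 'low'] (min_width=14, slack=1)

Answer: |bridge  quickly|
|table     cloud|
|yellow      bus|
|bread hard low |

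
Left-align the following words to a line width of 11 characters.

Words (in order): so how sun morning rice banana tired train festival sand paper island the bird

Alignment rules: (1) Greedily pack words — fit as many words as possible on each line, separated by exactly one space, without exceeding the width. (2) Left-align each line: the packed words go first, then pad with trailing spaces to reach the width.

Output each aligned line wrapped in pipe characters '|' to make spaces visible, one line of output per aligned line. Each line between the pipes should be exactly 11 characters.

Answer: |so how sun |
|morning    |
|rice banana|
|tired train|
|festival   |
|sand paper |
|island the |
|bird       |

Derivation:
Line 1: ['so', 'how', 'sun'] (min_width=10, slack=1)
Line 2: ['morning'] (min_width=7, slack=4)
Line 3: ['rice', 'banana'] (min_width=11, slack=0)
Line 4: ['tired', 'train'] (min_width=11, slack=0)
Line 5: ['festival'] (min_width=8, slack=3)
Line 6: ['sand', 'paper'] (min_width=10, slack=1)
Line 7: ['island', 'the'] (min_width=10, slack=1)
Line 8: ['bird'] (min_width=4, slack=7)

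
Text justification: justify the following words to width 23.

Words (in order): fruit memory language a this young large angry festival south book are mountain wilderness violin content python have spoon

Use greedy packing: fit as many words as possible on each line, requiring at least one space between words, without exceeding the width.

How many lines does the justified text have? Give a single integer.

Line 1: ['fruit', 'memory', 'language', 'a'] (min_width=23, slack=0)
Line 2: ['this', 'young', 'large', 'angry'] (min_width=22, slack=1)
Line 3: ['festival', 'south', 'book', 'are'] (min_width=23, slack=0)
Line 4: ['mountain', 'wilderness'] (min_width=19, slack=4)
Line 5: ['violin', 'content', 'python'] (min_width=21, slack=2)
Line 6: ['have', 'spoon'] (min_width=10, slack=13)
Total lines: 6

Answer: 6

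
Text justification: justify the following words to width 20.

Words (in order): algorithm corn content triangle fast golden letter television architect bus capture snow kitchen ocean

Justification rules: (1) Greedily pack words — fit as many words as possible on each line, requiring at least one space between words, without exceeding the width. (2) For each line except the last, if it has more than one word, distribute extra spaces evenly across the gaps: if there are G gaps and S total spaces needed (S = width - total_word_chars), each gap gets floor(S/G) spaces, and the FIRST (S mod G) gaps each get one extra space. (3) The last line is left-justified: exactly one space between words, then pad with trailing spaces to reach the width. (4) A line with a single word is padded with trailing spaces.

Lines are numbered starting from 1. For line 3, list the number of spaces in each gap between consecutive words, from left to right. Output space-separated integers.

Answer: 2 2

Derivation:
Line 1: ['algorithm', 'corn'] (min_width=14, slack=6)
Line 2: ['content', 'triangle'] (min_width=16, slack=4)
Line 3: ['fast', 'golden', 'letter'] (min_width=18, slack=2)
Line 4: ['television', 'architect'] (min_width=20, slack=0)
Line 5: ['bus', 'capture', 'snow'] (min_width=16, slack=4)
Line 6: ['kitchen', 'ocean'] (min_width=13, slack=7)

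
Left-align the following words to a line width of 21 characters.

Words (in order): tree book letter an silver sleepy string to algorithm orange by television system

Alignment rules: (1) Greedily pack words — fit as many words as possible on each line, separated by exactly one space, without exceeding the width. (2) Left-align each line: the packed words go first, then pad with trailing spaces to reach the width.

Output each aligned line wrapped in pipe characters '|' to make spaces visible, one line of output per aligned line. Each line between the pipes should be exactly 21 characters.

Answer: |tree book letter an  |
|silver sleepy string |
|to algorithm orange  |
|by television system |

Derivation:
Line 1: ['tree', 'book', 'letter', 'an'] (min_width=19, slack=2)
Line 2: ['silver', 'sleepy', 'string'] (min_width=20, slack=1)
Line 3: ['to', 'algorithm', 'orange'] (min_width=19, slack=2)
Line 4: ['by', 'television', 'system'] (min_width=20, slack=1)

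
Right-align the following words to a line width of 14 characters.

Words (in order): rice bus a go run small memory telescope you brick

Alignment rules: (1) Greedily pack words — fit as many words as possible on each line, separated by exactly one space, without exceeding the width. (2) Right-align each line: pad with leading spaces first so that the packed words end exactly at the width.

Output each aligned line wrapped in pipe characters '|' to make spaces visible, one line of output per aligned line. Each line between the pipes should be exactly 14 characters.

Answer: | rice bus a go|
|     run small|
|        memory|
| telescope you|
|         brick|

Derivation:
Line 1: ['rice', 'bus', 'a', 'go'] (min_width=13, slack=1)
Line 2: ['run', 'small'] (min_width=9, slack=5)
Line 3: ['memory'] (min_width=6, slack=8)
Line 4: ['telescope', 'you'] (min_width=13, slack=1)
Line 5: ['brick'] (min_width=5, slack=9)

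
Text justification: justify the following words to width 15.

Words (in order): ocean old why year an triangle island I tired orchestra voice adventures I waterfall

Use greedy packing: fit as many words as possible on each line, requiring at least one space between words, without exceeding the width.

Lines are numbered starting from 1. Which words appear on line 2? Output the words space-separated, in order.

Line 1: ['ocean', 'old', 'why'] (min_width=13, slack=2)
Line 2: ['year', 'an'] (min_width=7, slack=8)
Line 3: ['triangle', 'island'] (min_width=15, slack=0)
Line 4: ['I', 'tired'] (min_width=7, slack=8)
Line 5: ['orchestra', 'voice'] (min_width=15, slack=0)
Line 6: ['adventures', 'I'] (min_width=12, slack=3)
Line 7: ['waterfall'] (min_width=9, slack=6)

Answer: year an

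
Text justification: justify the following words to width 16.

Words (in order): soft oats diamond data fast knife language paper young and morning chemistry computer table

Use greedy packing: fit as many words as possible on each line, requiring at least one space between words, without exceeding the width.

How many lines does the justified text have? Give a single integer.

Line 1: ['soft', 'oats'] (min_width=9, slack=7)
Line 2: ['diamond', 'data'] (min_width=12, slack=4)
Line 3: ['fast', 'knife'] (min_width=10, slack=6)
Line 4: ['language', 'paper'] (min_width=14, slack=2)
Line 5: ['young', 'and'] (min_width=9, slack=7)
Line 6: ['morning'] (min_width=7, slack=9)
Line 7: ['chemistry'] (min_width=9, slack=7)
Line 8: ['computer', 'table'] (min_width=14, slack=2)
Total lines: 8

Answer: 8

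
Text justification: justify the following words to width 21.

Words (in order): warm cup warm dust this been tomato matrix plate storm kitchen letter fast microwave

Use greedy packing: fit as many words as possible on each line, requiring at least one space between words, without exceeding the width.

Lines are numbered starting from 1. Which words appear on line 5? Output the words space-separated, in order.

Answer: microwave

Derivation:
Line 1: ['warm', 'cup', 'warm', 'dust'] (min_width=18, slack=3)
Line 2: ['this', 'been', 'tomato'] (min_width=16, slack=5)
Line 3: ['matrix', 'plate', 'storm'] (min_width=18, slack=3)
Line 4: ['kitchen', 'letter', 'fast'] (min_width=19, slack=2)
Line 5: ['microwave'] (min_width=9, slack=12)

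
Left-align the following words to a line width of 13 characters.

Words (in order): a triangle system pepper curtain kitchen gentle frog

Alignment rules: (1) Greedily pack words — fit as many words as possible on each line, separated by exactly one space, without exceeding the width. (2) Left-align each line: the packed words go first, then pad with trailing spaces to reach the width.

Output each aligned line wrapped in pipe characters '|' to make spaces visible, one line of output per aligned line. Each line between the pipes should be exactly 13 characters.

Line 1: ['a', 'triangle'] (min_width=10, slack=3)
Line 2: ['system', 'pepper'] (min_width=13, slack=0)
Line 3: ['curtain'] (min_width=7, slack=6)
Line 4: ['kitchen'] (min_width=7, slack=6)
Line 5: ['gentle', 'frog'] (min_width=11, slack=2)

Answer: |a triangle   |
|system pepper|
|curtain      |
|kitchen      |
|gentle frog  |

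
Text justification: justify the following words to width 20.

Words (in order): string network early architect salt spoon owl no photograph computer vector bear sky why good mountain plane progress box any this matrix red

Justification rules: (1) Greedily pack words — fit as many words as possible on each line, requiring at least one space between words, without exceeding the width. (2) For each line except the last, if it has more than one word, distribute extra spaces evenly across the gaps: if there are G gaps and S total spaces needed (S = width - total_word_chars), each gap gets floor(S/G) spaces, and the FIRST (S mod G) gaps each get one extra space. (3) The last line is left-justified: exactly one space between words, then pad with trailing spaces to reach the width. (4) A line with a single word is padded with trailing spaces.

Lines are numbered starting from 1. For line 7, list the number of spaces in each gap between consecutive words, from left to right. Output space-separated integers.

Answer: 3 3

Derivation:
Line 1: ['string', 'network', 'early'] (min_width=20, slack=0)
Line 2: ['architect', 'salt', 'spoon'] (min_width=20, slack=0)
Line 3: ['owl', 'no', 'photograph'] (min_width=17, slack=3)
Line 4: ['computer', 'vector', 'bear'] (min_width=20, slack=0)
Line 5: ['sky', 'why', 'good'] (min_width=12, slack=8)
Line 6: ['mountain', 'plane'] (min_width=14, slack=6)
Line 7: ['progress', 'box', 'any'] (min_width=16, slack=4)
Line 8: ['this', 'matrix', 'red'] (min_width=15, slack=5)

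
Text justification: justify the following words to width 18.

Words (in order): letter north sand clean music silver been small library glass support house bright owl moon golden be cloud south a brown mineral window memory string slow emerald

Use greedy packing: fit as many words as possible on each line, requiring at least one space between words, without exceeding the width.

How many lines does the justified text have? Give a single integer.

Answer: 11

Derivation:
Line 1: ['letter', 'north', 'sand'] (min_width=17, slack=1)
Line 2: ['clean', 'music', 'silver'] (min_width=18, slack=0)
Line 3: ['been', 'small', 'library'] (min_width=18, slack=0)
Line 4: ['glass', 'support'] (min_width=13, slack=5)
Line 5: ['house', 'bright', 'owl'] (min_width=16, slack=2)
Line 6: ['moon', 'golden', 'be'] (min_width=14, slack=4)
Line 7: ['cloud', 'south', 'a'] (min_width=13, slack=5)
Line 8: ['brown', 'mineral'] (min_width=13, slack=5)
Line 9: ['window', 'memory'] (min_width=13, slack=5)
Line 10: ['string', 'slow'] (min_width=11, slack=7)
Line 11: ['emerald'] (min_width=7, slack=11)
Total lines: 11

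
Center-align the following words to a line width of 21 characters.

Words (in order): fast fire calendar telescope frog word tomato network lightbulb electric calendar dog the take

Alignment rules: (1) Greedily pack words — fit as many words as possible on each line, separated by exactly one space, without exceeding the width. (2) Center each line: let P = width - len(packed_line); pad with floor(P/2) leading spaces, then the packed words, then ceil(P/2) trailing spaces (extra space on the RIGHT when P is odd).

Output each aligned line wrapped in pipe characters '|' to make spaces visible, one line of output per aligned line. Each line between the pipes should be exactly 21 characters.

Line 1: ['fast', 'fire', 'calendar'] (min_width=18, slack=3)
Line 2: ['telescope', 'frog', 'word'] (min_width=19, slack=2)
Line 3: ['tomato', 'network'] (min_width=14, slack=7)
Line 4: ['lightbulb', 'electric'] (min_width=18, slack=3)
Line 5: ['calendar', 'dog', 'the', 'take'] (min_width=21, slack=0)

Answer: | fast fire calendar  |
| telescope frog word |
|   tomato network    |
| lightbulb electric  |
|calendar dog the take|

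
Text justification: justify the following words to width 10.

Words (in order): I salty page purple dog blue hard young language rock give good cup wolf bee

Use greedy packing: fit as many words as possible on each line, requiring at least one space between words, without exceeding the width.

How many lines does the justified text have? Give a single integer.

Line 1: ['I', 'salty'] (min_width=7, slack=3)
Line 2: ['page'] (min_width=4, slack=6)
Line 3: ['purple', 'dog'] (min_width=10, slack=0)
Line 4: ['blue', 'hard'] (min_width=9, slack=1)
Line 5: ['young'] (min_width=5, slack=5)
Line 6: ['language'] (min_width=8, slack=2)
Line 7: ['rock', 'give'] (min_width=9, slack=1)
Line 8: ['good', 'cup'] (min_width=8, slack=2)
Line 9: ['wolf', 'bee'] (min_width=8, slack=2)
Total lines: 9

Answer: 9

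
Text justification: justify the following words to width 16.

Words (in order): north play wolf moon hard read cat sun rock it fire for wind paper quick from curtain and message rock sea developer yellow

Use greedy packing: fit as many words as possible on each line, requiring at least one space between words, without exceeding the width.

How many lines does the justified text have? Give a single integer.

Line 1: ['north', 'play', 'wolf'] (min_width=15, slack=1)
Line 2: ['moon', 'hard', 'read'] (min_width=14, slack=2)
Line 3: ['cat', 'sun', 'rock', 'it'] (min_width=15, slack=1)
Line 4: ['fire', 'for', 'wind'] (min_width=13, slack=3)
Line 5: ['paper', 'quick', 'from'] (min_width=16, slack=0)
Line 6: ['curtain', 'and'] (min_width=11, slack=5)
Line 7: ['message', 'rock', 'sea'] (min_width=16, slack=0)
Line 8: ['developer', 'yellow'] (min_width=16, slack=0)
Total lines: 8

Answer: 8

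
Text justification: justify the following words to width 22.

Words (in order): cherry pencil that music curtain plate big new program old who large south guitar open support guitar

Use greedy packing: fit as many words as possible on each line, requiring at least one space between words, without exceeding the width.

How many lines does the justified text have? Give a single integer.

Line 1: ['cherry', 'pencil', 'that'] (min_width=18, slack=4)
Line 2: ['music', 'curtain', 'plate'] (min_width=19, slack=3)
Line 3: ['big', 'new', 'program', 'old'] (min_width=19, slack=3)
Line 4: ['who', 'large', 'south', 'guitar'] (min_width=22, slack=0)
Line 5: ['open', 'support', 'guitar'] (min_width=19, slack=3)
Total lines: 5

Answer: 5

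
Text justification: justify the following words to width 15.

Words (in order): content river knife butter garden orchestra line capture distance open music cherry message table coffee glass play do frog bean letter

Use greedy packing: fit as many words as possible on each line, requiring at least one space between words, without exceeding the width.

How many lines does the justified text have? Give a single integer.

Line 1: ['content', 'river'] (min_width=13, slack=2)
Line 2: ['knife', 'butter'] (min_width=12, slack=3)
Line 3: ['garden'] (min_width=6, slack=9)
Line 4: ['orchestra', 'line'] (min_width=14, slack=1)
Line 5: ['capture'] (min_width=7, slack=8)
Line 6: ['distance', 'open'] (min_width=13, slack=2)
Line 7: ['music', 'cherry'] (min_width=12, slack=3)
Line 8: ['message', 'table'] (min_width=13, slack=2)
Line 9: ['coffee', 'glass'] (min_width=12, slack=3)
Line 10: ['play', 'do', 'frog'] (min_width=12, slack=3)
Line 11: ['bean', 'letter'] (min_width=11, slack=4)
Total lines: 11

Answer: 11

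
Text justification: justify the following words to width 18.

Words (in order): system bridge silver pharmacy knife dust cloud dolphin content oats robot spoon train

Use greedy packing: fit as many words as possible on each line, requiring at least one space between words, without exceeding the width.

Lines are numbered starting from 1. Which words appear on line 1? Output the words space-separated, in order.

Answer: system bridge

Derivation:
Line 1: ['system', 'bridge'] (min_width=13, slack=5)
Line 2: ['silver', 'pharmacy'] (min_width=15, slack=3)
Line 3: ['knife', 'dust', 'cloud'] (min_width=16, slack=2)
Line 4: ['dolphin', 'content'] (min_width=15, slack=3)
Line 5: ['oats', 'robot', 'spoon'] (min_width=16, slack=2)
Line 6: ['train'] (min_width=5, slack=13)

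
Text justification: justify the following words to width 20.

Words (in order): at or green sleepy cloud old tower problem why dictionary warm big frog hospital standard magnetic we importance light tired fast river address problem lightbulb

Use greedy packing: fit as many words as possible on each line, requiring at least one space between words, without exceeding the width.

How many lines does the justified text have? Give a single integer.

Answer: 10

Derivation:
Line 1: ['at', 'or', 'green', 'sleepy'] (min_width=18, slack=2)
Line 2: ['cloud', 'old', 'tower'] (min_width=15, slack=5)
Line 3: ['problem', 'why'] (min_width=11, slack=9)
Line 4: ['dictionary', 'warm', 'big'] (min_width=19, slack=1)
Line 5: ['frog', 'hospital'] (min_width=13, slack=7)
Line 6: ['standard', 'magnetic', 'we'] (min_width=20, slack=0)
Line 7: ['importance', 'light'] (min_width=16, slack=4)
Line 8: ['tired', 'fast', 'river'] (min_width=16, slack=4)
Line 9: ['address', 'problem'] (min_width=15, slack=5)
Line 10: ['lightbulb'] (min_width=9, slack=11)
Total lines: 10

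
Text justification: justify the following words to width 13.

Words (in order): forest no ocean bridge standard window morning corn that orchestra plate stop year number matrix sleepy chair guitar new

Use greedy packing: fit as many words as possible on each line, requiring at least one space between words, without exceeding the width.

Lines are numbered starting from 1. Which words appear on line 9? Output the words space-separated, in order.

Answer: year number

Derivation:
Line 1: ['forest', 'no'] (min_width=9, slack=4)
Line 2: ['ocean', 'bridge'] (min_width=12, slack=1)
Line 3: ['standard'] (min_width=8, slack=5)
Line 4: ['window'] (min_width=6, slack=7)
Line 5: ['morning', 'corn'] (min_width=12, slack=1)
Line 6: ['that'] (min_width=4, slack=9)
Line 7: ['orchestra'] (min_width=9, slack=4)
Line 8: ['plate', 'stop'] (min_width=10, slack=3)
Line 9: ['year', 'number'] (min_width=11, slack=2)
Line 10: ['matrix', 'sleepy'] (min_width=13, slack=0)
Line 11: ['chair', 'guitar'] (min_width=12, slack=1)
Line 12: ['new'] (min_width=3, slack=10)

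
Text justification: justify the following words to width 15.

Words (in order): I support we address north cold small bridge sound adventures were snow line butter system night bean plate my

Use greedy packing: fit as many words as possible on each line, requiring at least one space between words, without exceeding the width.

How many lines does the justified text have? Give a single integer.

Line 1: ['I', 'support', 'we'] (min_width=12, slack=3)
Line 2: ['address', 'north'] (min_width=13, slack=2)
Line 3: ['cold', 'small'] (min_width=10, slack=5)
Line 4: ['bridge', 'sound'] (min_width=12, slack=3)
Line 5: ['adventures', 'were'] (min_width=15, slack=0)
Line 6: ['snow', 'line'] (min_width=9, slack=6)
Line 7: ['butter', 'system'] (min_width=13, slack=2)
Line 8: ['night', 'bean'] (min_width=10, slack=5)
Line 9: ['plate', 'my'] (min_width=8, slack=7)
Total lines: 9

Answer: 9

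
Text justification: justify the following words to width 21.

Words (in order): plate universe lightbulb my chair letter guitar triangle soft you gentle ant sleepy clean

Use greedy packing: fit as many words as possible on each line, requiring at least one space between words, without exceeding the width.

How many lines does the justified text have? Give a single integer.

Line 1: ['plate', 'universe'] (min_width=14, slack=7)
Line 2: ['lightbulb', 'my', 'chair'] (min_width=18, slack=3)
Line 3: ['letter', 'guitar'] (min_width=13, slack=8)
Line 4: ['triangle', 'soft', 'you'] (min_width=17, slack=4)
Line 5: ['gentle', 'ant', 'sleepy'] (min_width=17, slack=4)
Line 6: ['clean'] (min_width=5, slack=16)
Total lines: 6

Answer: 6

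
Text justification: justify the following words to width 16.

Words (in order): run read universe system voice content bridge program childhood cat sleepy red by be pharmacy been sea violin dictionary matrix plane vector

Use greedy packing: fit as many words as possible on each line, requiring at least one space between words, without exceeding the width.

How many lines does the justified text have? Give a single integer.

Line 1: ['run', 'read'] (min_width=8, slack=8)
Line 2: ['universe', 'system'] (min_width=15, slack=1)
Line 3: ['voice', 'content'] (min_width=13, slack=3)
Line 4: ['bridge', 'program'] (min_width=14, slack=2)
Line 5: ['childhood', 'cat'] (min_width=13, slack=3)
Line 6: ['sleepy', 'red', 'by', 'be'] (min_width=16, slack=0)
Line 7: ['pharmacy', 'been'] (min_width=13, slack=3)
Line 8: ['sea', 'violin'] (min_width=10, slack=6)
Line 9: ['dictionary'] (min_width=10, slack=6)
Line 10: ['matrix', 'plane'] (min_width=12, slack=4)
Line 11: ['vector'] (min_width=6, slack=10)
Total lines: 11

Answer: 11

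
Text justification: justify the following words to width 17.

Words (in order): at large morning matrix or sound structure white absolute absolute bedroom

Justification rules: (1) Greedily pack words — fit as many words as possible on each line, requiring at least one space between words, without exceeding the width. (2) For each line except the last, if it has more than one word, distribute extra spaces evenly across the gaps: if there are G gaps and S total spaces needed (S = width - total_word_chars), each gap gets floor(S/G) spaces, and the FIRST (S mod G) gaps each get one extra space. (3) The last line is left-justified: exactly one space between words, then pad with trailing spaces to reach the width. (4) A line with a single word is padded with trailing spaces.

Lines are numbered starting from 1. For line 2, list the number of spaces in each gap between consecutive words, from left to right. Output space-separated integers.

Answer: 2 2

Derivation:
Line 1: ['at', 'large', 'morning'] (min_width=16, slack=1)
Line 2: ['matrix', 'or', 'sound'] (min_width=15, slack=2)
Line 3: ['structure', 'white'] (min_width=15, slack=2)
Line 4: ['absolute', 'absolute'] (min_width=17, slack=0)
Line 5: ['bedroom'] (min_width=7, slack=10)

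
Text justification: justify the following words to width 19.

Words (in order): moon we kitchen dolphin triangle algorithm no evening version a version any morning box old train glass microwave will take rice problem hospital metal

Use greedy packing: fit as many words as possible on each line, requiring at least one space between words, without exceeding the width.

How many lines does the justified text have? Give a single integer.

Line 1: ['moon', 'we', 'kitchen'] (min_width=15, slack=4)
Line 2: ['dolphin', 'triangle'] (min_width=16, slack=3)
Line 3: ['algorithm', 'no'] (min_width=12, slack=7)
Line 4: ['evening', 'version', 'a'] (min_width=17, slack=2)
Line 5: ['version', 'any', 'morning'] (min_width=19, slack=0)
Line 6: ['box', 'old', 'train', 'glass'] (min_width=19, slack=0)
Line 7: ['microwave', 'will', 'take'] (min_width=19, slack=0)
Line 8: ['rice', 'problem'] (min_width=12, slack=7)
Line 9: ['hospital', 'metal'] (min_width=14, slack=5)
Total lines: 9

Answer: 9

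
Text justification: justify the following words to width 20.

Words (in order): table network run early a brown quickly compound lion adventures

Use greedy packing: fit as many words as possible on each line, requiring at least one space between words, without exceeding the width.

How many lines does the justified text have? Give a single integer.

Answer: 4

Derivation:
Line 1: ['table', 'network', 'run'] (min_width=17, slack=3)
Line 2: ['early', 'a', 'brown'] (min_width=13, slack=7)
Line 3: ['quickly', 'compound'] (min_width=16, slack=4)
Line 4: ['lion', 'adventures'] (min_width=15, slack=5)
Total lines: 4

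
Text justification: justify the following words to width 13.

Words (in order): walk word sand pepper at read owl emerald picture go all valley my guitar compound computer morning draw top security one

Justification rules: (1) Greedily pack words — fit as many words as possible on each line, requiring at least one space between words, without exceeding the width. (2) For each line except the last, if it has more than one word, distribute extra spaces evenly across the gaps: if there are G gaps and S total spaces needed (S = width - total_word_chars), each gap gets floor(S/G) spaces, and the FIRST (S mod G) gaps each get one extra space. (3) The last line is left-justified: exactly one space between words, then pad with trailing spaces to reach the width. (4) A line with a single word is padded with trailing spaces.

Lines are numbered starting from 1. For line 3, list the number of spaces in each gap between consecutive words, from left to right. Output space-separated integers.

Line 1: ['walk', 'word'] (min_width=9, slack=4)
Line 2: ['sand', 'pepper'] (min_width=11, slack=2)
Line 3: ['at', 'read', 'owl'] (min_width=11, slack=2)
Line 4: ['emerald'] (min_width=7, slack=6)
Line 5: ['picture', 'go'] (min_width=10, slack=3)
Line 6: ['all', 'valley', 'my'] (min_width=13, slack=0)
Line 7: ['guitar'] (min_width=6, slack=7)
Line 8: ['compound'] (min_width=8, slack=5)
Line 9: ['computer'] (min_width=8, slack=5)
Line 10: ['morning', 'draw'] (min_width=12, slack=1)
Line 11: ['top', 'security'] (min_width=12, slack=1)
Line 12: ['one'] (min_width=3, slack=10)

Answer: 2 2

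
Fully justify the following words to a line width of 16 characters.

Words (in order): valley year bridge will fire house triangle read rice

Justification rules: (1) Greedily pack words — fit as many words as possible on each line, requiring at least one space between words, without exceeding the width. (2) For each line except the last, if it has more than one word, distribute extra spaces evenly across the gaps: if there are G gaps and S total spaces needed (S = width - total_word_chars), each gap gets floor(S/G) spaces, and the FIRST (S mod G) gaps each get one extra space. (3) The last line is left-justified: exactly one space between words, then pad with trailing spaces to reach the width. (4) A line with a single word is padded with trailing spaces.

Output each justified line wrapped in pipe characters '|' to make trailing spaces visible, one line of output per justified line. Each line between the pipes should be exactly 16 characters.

Line 1: ['valley', 'year'] (min_width=11, slack=5)
Line 2: ['bridge', 'will', 'fire'] (min_width=16, slack=0)
Line 3: ['house', 'triangle'] (min_width=14, slack=2)
Line 4: ['read', 'rice'] (min_width=9, slack=7)

Answer: |valley      year|
|bridge will fire|
|house   triangle|
|read rice       |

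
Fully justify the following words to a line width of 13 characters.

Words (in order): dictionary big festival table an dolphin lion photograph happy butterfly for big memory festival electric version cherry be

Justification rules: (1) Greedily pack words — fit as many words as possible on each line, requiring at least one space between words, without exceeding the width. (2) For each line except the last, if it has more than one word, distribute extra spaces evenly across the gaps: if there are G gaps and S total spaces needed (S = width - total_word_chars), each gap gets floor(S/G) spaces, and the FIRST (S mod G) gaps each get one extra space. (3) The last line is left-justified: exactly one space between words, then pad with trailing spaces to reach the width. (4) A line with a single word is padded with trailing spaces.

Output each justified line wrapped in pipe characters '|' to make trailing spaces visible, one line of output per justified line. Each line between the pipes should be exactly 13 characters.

Answer: |dictionary   |
|big  festival|
|table      an|
|dolphin  lion|
|photograph   |
|happy        |
|butterfly for|
|big    memory|
|festival     |
|electric     |
|version      |
|cherry be    |

Derivation:
Line 1: ['dictionary'] (min_width=10, slack=3)
Line 2: ['big', 'festival'] (min_width=12, slack=1)
Line 3: ['table', 'an'] (min_width=8, slack=5)
Line 4: ['dolphin', 'lion'] (min_width=12, slack=1)
Line 5: ['photograph'] (min_width=10, slack=3)
Line 6: ['happy'] (min_width=5, slack=8)
Line 7: ['butterfly', 'for'] (min_width=13, slack=0)
Line 8: ['big', 'memory'] (min_width=10, slack=3)
Line 9: ['festival'] (min_width=8, slack=5)
Line 10: ['electric'] (min_width=8, slack=5)
Line 11: ['version'] (min_width=7, slack=6)
Line 12: ['cherry', 'be'] (min_width=9, slack=4)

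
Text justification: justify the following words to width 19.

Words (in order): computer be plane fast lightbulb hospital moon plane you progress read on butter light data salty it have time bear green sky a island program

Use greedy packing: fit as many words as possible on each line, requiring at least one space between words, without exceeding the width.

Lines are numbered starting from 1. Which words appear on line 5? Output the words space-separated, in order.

Line 1: ['computer', 'be', 'plane'] (min_width=17, slack=2)
Line 2: ['fast', 'lightbulb'] (min_width=14, slack=5)
Line 3: ['hospital', 'moon', 'plane'] (min_width=19, slack=0)
Line 4: ['you', 'progress', 'read'] (min_width=17, slack=2)
Line 5: ['on', 'butter', 'light'] (min_width=15, slack=4)
Line 6: ['data', 'salty', 'it', 'have'] (min_width=18, slack=1)
Line 7: ['time', 'bear', 'green', 'sky'] (min_width=19, slack=0)
Line 8: ['a', 'island', 'program'] (min_width=16, slack=3)

Answer: on butter light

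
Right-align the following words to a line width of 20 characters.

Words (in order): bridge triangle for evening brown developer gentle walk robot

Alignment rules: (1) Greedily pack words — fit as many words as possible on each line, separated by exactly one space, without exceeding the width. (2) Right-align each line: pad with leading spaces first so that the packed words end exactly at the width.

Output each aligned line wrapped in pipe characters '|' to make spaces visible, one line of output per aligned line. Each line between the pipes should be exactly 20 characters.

Answer: | bridge triangle for|
|       evening brown|
|    developer gentle|
|          walk robot|

Derivation:
Line 1: ['bridge', 'triangle', 'for'] (min_width=19, slack=1)
Line 2: ['evening', 'brown'] (min_width=13, slack=7)
Line 3: ['developer', 'gentle'] (min_width=16, slack=4)
Line 4: ['walk', 'robot'] (min_width=10, slack=10)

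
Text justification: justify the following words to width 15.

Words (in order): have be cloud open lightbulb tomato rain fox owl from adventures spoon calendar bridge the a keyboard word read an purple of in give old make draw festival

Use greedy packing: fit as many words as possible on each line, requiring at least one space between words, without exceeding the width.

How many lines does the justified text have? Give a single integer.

Line 1: ['have', 'be', 'cloud'] (min_width=13, slack=2)
Line 2: ['open', 'lightbulb'] (min_width=14, slack=1)
Line 3: ['tomato', 'rain', 'fox'] (min_width=15, slack=0)
Line 4: ['owl', 'from'] (min_width=8, slack=7)
Line 5: ['adventures'] (min_width=10, slack=5)
Line 6: ['spoon', 'calendar'] (min_width=14, slack=1)
Line 7: ['bridge', 'the', 'a'] (min_width=12, slack=3)
Line 8: ['keyboard', 'word'] (min_width=13, slack=2)
Line 9: ['read', 'an', 'purple'] (min_width=14, slack=1)
Line 10: ['of', 'in', 'give', 'old'] (min_width=14, slack=1)
Line 11: ['make', 'draw'] (min_width=9, slack=6)
Line 12: ['festival'] (min_width=8, slack=7)
Total lines: 12

Answer: 12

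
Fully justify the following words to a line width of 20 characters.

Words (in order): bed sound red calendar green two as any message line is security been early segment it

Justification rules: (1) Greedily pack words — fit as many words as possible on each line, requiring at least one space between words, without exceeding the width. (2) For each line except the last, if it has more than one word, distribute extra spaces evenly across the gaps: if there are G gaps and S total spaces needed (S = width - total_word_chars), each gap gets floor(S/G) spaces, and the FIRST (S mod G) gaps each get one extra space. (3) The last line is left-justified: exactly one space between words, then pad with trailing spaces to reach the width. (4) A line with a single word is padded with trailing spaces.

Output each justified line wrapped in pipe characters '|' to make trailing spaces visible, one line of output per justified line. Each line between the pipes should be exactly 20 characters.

Line 1: ['bed', 'sound', 'red'] (min_width=13, slack=7)
Line 2: ['calendar', 'green', 'two'] (min_width=18, slack=2)
Line 3: ['as', 'any', 'message', 'line'] (min_width=19, slack=1)
Line 4: ['is', 'security', 'been'] (min_width=16, slack=4)
Line 5: ['early', 'segment', 'it'] (min_width=16, slack=4)

Answer: |bed     sound    red|
|calendar  green  two|
|as  any message line|
|is   security   been|
|early segment it    |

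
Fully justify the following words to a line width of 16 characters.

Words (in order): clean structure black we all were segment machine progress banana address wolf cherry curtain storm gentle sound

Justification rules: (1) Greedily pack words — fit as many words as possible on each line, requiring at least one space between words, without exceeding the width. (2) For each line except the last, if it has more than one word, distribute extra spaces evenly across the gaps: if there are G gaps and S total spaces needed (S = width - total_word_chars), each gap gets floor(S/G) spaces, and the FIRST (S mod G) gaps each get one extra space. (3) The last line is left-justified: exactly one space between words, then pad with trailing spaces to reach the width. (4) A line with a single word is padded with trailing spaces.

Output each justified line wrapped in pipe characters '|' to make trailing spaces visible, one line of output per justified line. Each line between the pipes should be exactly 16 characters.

Answer: |clean  structure|
|black   we   all|
|were     segment|
|machine progress|
|banana   address|
|wolf      cherry|
|curtain    storm|
|gentle sound    |

Derivation:
Line 1: ['clean', 'structure'] (min_width=15, slack=1)
Line 2: ['black', 'we', 'all'] (min_width=12, slack=4)
Line 3: ['were', 'segment'] (min_width=12, slack=4)
Line 4: ['machine', 'progress'] (min_width=16, slack=0)
Line 5: ['banana', 'address'] (min_width=14, slack=2)
Line 6: ['wolf', 'cherry'] (min_width=11, slack=5)
Line 7: ['curtain', 'storm'] (min_width=13, slack=3)
Line 8: ['gentle', 'sound'] (min_width=12, slack=4)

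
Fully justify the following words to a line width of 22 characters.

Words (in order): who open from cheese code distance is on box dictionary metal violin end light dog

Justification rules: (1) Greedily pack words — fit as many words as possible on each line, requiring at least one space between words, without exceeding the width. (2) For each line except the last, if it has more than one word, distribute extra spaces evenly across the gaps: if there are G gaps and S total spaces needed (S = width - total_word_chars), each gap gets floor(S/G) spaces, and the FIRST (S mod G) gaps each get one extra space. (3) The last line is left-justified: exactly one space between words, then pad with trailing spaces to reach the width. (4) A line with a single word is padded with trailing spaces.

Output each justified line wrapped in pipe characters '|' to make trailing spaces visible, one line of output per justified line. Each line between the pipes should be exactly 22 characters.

Line 1: ['who', 'open', 'from', 'cheese'] (min_width=20, slack=2)
Line 2: ['code', 'distance', 'is', 'on'] (min_width=19, slack=3)
Line 3: ['box', 'dictionary', 'metal'] (min_width=20, slack=2)
Line 4: ['violin', 'end', 'light', 'dog'] (min_width=20, slack=2)

Answer: |who  open  from cheese|
|code  distance  is  on|
|box  dictionary  metal|
|violin end light dog  |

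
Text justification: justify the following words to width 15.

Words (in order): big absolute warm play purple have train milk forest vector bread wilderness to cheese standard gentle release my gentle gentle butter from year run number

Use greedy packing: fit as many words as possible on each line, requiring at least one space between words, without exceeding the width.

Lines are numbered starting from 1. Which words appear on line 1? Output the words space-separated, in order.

Answer: big absolute

Derivation:
Line 1: ['big', 'absolute'] (min_width=12, slack=3)
Line 2: ['warm', 'play'] (min_width=9, slack=6)
Line 3: ['purple', 'have'] (min_width=11, slack=4)
Line 4: ['train', 'milk'] (min_width=10, slack=5)
Line 5: ['forest', 'vector'] (min_width=13, slack=2)
Line 6: ['bread'] (min_width=5, slack=10)
Line 7: ['wilderness', 'to'] (min_width=13, slack=2)
Line 8: ['cheese', 'standard'] (min_width=15, slack=0)
Line 9: ['gentle', 'release'] (min_width=14, slack=1)
Line 10: ['my', 'gentle'] (min_width=9, slack=6)
Line 11: ['gentle', 'butter'] (min_width=13, slack=2)
Line 12: ['from', 'year', 'run'] (min_width=13, slack=2)
Line 13: ['number'] (min_width=6, slack=9)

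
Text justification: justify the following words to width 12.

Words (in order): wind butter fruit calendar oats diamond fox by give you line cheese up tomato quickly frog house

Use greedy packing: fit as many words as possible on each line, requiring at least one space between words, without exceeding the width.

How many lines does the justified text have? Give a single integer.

Answer: 10

Derivation:
Line 1: ['wind', 'butter'] (min_width=11, slack=1)
Line 2: ['fruit'] (min_width=5, slack=7)
Line 3: ['calendar'] (min_width=8, slack=4)
Line 4: ['oats', 'diamond'] (min_width=12, slack=0)
Line 5: ['fox', 'by', 'give'] (min_width=11, slack=1)
Line 6: ['you', 'line'] (min_width=8, slack=4)
Line 7: ['cheese', 'up'] (min_width=9, slack=3)
Line 8: ['tomato'] (min_width=6, slack=6)
Line 9: ['quickly', 'frog'] (min_width=12, slack=0)
Line 10: ['house'] (min_width=5, slack=7)
Total lines: 10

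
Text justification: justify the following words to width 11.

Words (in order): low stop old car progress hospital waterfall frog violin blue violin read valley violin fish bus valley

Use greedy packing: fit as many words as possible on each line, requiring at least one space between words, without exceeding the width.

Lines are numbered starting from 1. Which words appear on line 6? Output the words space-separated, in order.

Line 1: ['low', 'stop'] (min_width=8, slack=3)
Line 2: ['old', 'car'] (min_width=7, slack=4)
Line 3: ['progress'] (min_width=8, slack=3)
Line 4: ['hospital'] (min_width=8, slack=3)
Line 5: ['waterfall'] (min_width=9, slack=2)
Line 6: ['frog', 'violin'] (min_width=11, slack=0)
Line 7: ['blue', 'violin'] (min_width=11, slack=0)
Line 8: ['read', 'valley'] (min_width=11, slack=0)
Line 9: ['violin', 'fish'] (min_width=11, slack=0)
Line 10: ['bus', 'valley'] (min_width=10, slack=1)

Answer: frog violin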